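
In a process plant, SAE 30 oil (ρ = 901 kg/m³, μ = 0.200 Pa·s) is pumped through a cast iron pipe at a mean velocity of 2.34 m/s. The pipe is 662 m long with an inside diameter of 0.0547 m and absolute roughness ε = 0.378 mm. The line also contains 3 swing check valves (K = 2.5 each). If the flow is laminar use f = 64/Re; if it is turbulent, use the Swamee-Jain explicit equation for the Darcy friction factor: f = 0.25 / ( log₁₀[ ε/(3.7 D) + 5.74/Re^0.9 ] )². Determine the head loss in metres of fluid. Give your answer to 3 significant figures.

Reynolds number Re = ρVD/μ = 901 · 2.34 · 0.0547 / 0.2 = 576.6.
Re < 2300 → laminar flow, so f = 64/Re = 64/576.6 = 0.111 (the turbulent correlation is not needed).
Total minor-loss coefficient ΣK = 3·2.5 = 7.5.
ΔP = [f·L/D + ΣK]·(ρV²/2) = [0.111·662/0.0547 + 7.5]·(901·2.34²/2) = [1343 + 7.5]·2467 = 3.332e+06 Pa.
Head loss h_f = ΔP/(ρg) = 3.332e+06/(901·9.81) = 377 m.

h_f ≈ 377 m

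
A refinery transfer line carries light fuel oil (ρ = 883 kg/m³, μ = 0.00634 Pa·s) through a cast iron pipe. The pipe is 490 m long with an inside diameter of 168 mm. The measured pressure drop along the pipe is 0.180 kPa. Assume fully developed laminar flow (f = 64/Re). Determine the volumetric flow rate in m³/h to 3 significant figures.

Q ≈ 4.08 m³/h

For laminar flow, f = 64/Re with Re = ρVD/μ, so Darcy-Weisbach reduces to ΔP = 32μLV/D². Solving for V: V = ΔP·D²/(32μL) = 180·(0.168)²/(32·0.00634·490) = 0.0511 m/s.
Check: Re = ρVD/μ = 883·0.0511·0.168/0.00634 = 1196 < 2300, so the laminar assumption holds.
Q = V·A = 0.0511·(π/4·0.168²) = 0.001133 m³/s = 4.08 m³/h.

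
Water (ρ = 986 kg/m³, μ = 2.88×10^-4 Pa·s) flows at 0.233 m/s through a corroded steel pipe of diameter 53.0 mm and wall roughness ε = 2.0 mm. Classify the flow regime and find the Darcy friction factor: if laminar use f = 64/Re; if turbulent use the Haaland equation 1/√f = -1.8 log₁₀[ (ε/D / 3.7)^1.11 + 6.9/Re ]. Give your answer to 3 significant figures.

f ≈ 0.0638

Re = ρVD/μ = 986·0.233·0.053/0.000288 = 4.228e+04.
Re > 4000 → turbulent. ε/D = 0.002/0.053 = 0.0377; Haaland: 1/√f = -1.8 log₁₀[0.00616 + 0.000163] = 3.958, so f = 0.06382.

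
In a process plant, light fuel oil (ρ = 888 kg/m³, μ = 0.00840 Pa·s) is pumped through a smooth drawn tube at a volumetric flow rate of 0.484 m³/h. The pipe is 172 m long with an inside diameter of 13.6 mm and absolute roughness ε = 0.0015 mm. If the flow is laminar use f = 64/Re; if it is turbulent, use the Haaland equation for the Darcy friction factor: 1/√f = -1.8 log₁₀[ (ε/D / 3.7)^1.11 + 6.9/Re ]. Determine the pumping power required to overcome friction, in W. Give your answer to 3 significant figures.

Q = 0.484 m³/h = 0.484/3600 = 0.0001344 m³/s.
Cross-sectional area A = πD²/4 = π(0.0136)²/4 = 0.0001453 m²; mean velocity V = Q/A = 0.0001344/0.0001453 = 0.9255 m/s.
Reynolds number Re = ρVD/μ = 888 · 0.9255 · 0.0136 / 0.0084 = 1331.
Re < 2300 → laminar flow, so f = 64/Re = 64/1331 = 0.0481 (the turbulent correlation is not needed).
Darcy-Weisbach: ΔP = f(L/D)(ρV²/2) = 0.0481·(172/0.0136)·(888·0.9255²/2) = 0.0481·1.265e+04·380.3 = 2.313e+05 Pa.
Pumping power P = QΔP = 0.0001344·2.313e+05 = 31.10 W = 31.1 W.

P ≈ 31.1 W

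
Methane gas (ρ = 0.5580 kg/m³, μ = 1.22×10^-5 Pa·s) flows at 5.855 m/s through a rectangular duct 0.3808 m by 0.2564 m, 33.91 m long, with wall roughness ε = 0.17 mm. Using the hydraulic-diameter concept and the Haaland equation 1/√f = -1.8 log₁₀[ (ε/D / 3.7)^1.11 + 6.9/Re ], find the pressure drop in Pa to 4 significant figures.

Hydraulic diameter D_h = 4A/P = 4·(0.3808·0.2564)/(2·(0.3808+0.2564)) = 0.3905/1.274 = 0.3065 m.
Re = ρVD_h/μ = 0.558·5.855·0.3065/1.22e-05 = 8.207e+04.
ε/D_h = 0.00017/0.3065 = 0.000555; Haaland gives 1/√f = -1.8 log₁₀[5.69e-05+8.41e-05] = 6.931, so f = 0.02081.
ΔP = f(L/D_h)(ρV²/2) = 0.02081·33.91/0.3065·9.564 = 22.03 Pa.

ΔP ≈ 22.03 Pa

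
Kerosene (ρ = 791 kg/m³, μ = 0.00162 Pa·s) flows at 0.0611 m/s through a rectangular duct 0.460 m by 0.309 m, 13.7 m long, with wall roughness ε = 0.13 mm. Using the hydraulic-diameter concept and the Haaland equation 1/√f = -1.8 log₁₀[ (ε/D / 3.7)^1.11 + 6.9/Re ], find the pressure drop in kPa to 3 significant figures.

Hydraulic diameter D_h = 4A/P = 4·(0.46·0.309)/(2·(0.46+0.309)) = 0.5686/1.538 = 0.3697 m.
Re = ρVD_h/μ = 791·0.0611·0.3697/0.00162 = 1.103e+04.
ε/D_h = 0.00013/0.3697 = 0.000352; Haaland gives 1/√f = -1.8 log₁₀[3.43e-05+0.000626] = 5.725, so f = 0.03051.
ΔP = f(L/D_h)(ρV²/2) = 0.03051·13.7/0.3697·1.476 = 1.67 Pa.
ΔP = 0.00167 kPa.

ΔP ≈ 0.00167 kPa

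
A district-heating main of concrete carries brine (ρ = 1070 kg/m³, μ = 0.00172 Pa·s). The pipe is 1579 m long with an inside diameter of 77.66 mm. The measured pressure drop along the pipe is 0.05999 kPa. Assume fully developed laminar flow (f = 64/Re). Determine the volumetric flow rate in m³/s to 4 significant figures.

For laminar flow, f = 64/Re with Re = ρVD/μ, so Darcy-Weisbach reduces to ΔP = 32μLV/D². Solving for V: V = ΔP·D²/(32μL) = 59.99·(0.07766)²/(32·0.00172·1579) = 0.004163 m/s.
Check: Re = ρVD/μ = 1070·0.004163·0.07766/0.00172 = 201.1 < 2300, so the laminar assumption holds.
Q = V·A = 0.004163·(π/4·0.07766²) = 1.972e-05 m³/s = 1.972×10^-5 m³/s.

Q ≈ 1.972×10^-5 m³/s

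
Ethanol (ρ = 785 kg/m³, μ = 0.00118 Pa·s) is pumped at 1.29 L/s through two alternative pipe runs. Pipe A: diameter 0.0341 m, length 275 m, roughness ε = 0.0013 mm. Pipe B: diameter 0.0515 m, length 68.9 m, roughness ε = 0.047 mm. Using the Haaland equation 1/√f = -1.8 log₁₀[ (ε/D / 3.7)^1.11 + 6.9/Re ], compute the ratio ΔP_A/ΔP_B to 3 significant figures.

Pipe A: V = Q/A = 0.00129/0.0009133 = 1.413 m/s; Re = 3.204e+04; ε/D = 3.81e-05; Haaland → f = 0.02303; ΔP_A = f(L/D)(ρV²/2) = 1.454e+05 Pa.
Pipe B: V = Q/A = 0.00129/0.002083 = 0.6193 m/s; Re = 2.122e+04; ε/D = 0.000913; Haaland → f = 0.02714; ΔP_B = f(L/D)(ρV²/2) = 5465 Pa.
ΔP_A/ΔP_B = 1.454e+05/5465 = 26.6.

ΔP_A/ΔP_B ≈ 26.6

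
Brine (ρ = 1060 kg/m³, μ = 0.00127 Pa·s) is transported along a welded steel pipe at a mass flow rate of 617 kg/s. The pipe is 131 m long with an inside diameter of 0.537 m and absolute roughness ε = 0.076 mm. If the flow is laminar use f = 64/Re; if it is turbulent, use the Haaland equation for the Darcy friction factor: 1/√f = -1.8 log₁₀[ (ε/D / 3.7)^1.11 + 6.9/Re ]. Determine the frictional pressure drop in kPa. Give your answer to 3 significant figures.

ΔP ≈ 11.8 kPa

A = πD²/4 = π(0.537)²/4 = 0.2265 m²; mean velocity V = ṁ/(ρA) = 617/(1060 · 0.2265) = 2.57 m/s.
Reynolds number Re = ρVD/μ = 1060 · 2.57 · 0.537 / 0.00127 = 1.152e+06.
Re > 4000 → turbulent. Relative roughness ε/D = 7.6e-05/0.537 = 0.000142. Haaland: 1/√f = -1.8 log₁₀[(0.000142/3.7)^1.11 + 6.9/1.152e+06] = -1.8 log₁₀[1.25e-05 + 5.99e-06] = 8.52, so f = 0.01378.
Darcy-Weisbach: ΔP = f(L/D)(ρV²/2) = 0.01378·(131/0.537)·(1060·2.57²/2) = 0.01378·243.9·3501 = 1.177e+04 Pa.
ΔP = 1.177e+04 Pa = 11.8 kPa.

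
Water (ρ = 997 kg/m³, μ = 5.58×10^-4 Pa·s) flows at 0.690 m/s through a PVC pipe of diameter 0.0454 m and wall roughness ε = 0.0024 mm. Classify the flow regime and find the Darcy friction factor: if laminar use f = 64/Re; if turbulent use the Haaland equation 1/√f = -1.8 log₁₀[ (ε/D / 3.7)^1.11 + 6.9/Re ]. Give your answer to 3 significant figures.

Re = ρVD/μ = 997·0.69·0.0454/0.000558 = 5.597e+04.
Re > 4000 → turbulent. ε/D = 2.4e-06/0.0454 = 5.29e-05; Haaland: 1/√f = -1.8 log₁₀[4.19e-06 + 0.000123] = 7.01, so f = 0.02035.

f ≈ 0.0203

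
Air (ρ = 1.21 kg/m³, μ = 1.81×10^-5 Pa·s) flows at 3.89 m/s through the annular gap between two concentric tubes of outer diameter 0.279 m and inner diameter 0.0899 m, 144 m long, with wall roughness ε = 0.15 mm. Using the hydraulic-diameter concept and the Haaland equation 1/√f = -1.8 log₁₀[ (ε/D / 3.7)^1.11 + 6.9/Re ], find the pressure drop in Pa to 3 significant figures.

ΔP ≈ 162 Pa

Hydraulic diameter D_h = 4A/P = D_o - D_i = 0.279 - 0.0899 = 0.1891 m.
Re = ρVD_h/μ = 1.21·3.89·0.1891/1.81e-05 = 4.918e+04.
ε/D_h = 0.00015/0.1891 = 0.000793; Haaland gives 1/√f = -1.8 log₁₀[8.47e-05+0.00014] = 6.566, so f = 0.02319.
ΔP = f(L/D_h)(ρV²/2) = 0.02319·144/0.1891·9.155 = 161.7 Pa.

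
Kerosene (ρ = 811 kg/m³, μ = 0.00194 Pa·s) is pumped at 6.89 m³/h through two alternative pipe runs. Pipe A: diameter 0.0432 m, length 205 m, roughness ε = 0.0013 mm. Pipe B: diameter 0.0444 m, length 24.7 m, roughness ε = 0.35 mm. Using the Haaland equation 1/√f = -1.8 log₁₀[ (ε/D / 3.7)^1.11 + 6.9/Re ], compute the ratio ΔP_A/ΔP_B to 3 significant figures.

ΔP_A/ΔP_B ≈ 6.24

Pipe A: V = Q/A = 0.001914/0.001466 = 1.306 m/s; Re = 2.358e+04; ε/D = 3.01e-05; Haaland → f = 0.02476; ΔP_A = f(L/D)(ρV²/2) = 8.124e+04 Pa.
Pipe B: V = Q/A = 0.001914/0.001548 = 1.236 m/s; Re = 2.294e+04; ε/D = 0.00788; Haaland → f = 0.03776; ΔP_B = f(L/D)(ρV²/2) = 1.302e+04 Pa.
ΔP_A/ΔP_B = 8.124e+04/1.302e+04 = 6.24.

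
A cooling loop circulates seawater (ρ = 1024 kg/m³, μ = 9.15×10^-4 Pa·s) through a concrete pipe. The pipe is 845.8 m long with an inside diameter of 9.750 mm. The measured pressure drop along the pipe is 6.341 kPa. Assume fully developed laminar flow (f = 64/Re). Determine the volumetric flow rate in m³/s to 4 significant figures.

For laminar flow, f = 64/Re with Re = ρVD/μ, so Darcy-Weisbach reduces to ΔP = 32μLV/D². Solving for V: V = ΔP·D²/(32μL) = 6341·(0.00975)²/(32·0.000915·845.8) = 0.02434 m/s.
Check: Re = ρVD/μ = 1024·0.02434·0.00975/0.000915 = 265.6 < 2300, so the laminar assumption holds.
Q = V·A = 0.02434·(π/4·0.00975²) = 1.817e-06 m³/s = 1.817×10^-6 m³/s.

Q ≈ 1.817×10^-6 m³/s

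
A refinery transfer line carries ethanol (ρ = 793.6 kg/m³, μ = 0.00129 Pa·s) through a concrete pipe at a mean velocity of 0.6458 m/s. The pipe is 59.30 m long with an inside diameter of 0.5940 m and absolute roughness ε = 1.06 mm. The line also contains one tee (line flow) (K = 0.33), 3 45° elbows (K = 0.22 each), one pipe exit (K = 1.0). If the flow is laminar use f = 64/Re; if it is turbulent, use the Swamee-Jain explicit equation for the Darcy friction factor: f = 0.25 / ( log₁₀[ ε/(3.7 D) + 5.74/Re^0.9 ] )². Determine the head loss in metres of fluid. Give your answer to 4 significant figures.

h_f ≈ 0.09262 m

Reynolds number Re = ρVD/μ = 793.6 · 0.6458 · 0.594 / 0.00129 = 2.36e+05.
Re > 4000 → turbulent. Relative roughness ε/D = 0.00106/0.594 = 0.00178. Swamee-Jain: f = 0.25/(log₁₀[0.00178/3.7 + 5.74/2.36e+05^0.9])² = 0.25/(log₁₀[0.000482 + 8.38e-05])² = 0.25/(-3.247)² = 0.02371.
Total minor-loss coefficient ΣK = 1·0.33 + 3·0.22 + 1·1 = 1.99.
ΔP = [f·L/D + ΣK]·(ρV²/2) = [0.02371·59.3/0.594 + 1.99]·(793.6·0.6458²/2) = [2.367 + 1.99]·165.5 = 721.1 Pa.
Head loss h_f = ΔP/(ρg) = 721.1/(793.6·9.81) = 0.09262 m.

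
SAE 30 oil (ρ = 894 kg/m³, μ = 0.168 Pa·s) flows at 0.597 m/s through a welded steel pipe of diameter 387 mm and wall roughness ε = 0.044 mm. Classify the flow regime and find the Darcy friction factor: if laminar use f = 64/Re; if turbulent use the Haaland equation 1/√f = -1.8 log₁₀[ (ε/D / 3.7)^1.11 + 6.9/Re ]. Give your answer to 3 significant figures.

f ≈ 0.0521

Re = ρVD/μ = 894·0.597·0.387/0.168 = 1229.
Re < 2300 → laminar, so f = 64/Re = 0.05206 (roughness is irrelevant in laminar flow).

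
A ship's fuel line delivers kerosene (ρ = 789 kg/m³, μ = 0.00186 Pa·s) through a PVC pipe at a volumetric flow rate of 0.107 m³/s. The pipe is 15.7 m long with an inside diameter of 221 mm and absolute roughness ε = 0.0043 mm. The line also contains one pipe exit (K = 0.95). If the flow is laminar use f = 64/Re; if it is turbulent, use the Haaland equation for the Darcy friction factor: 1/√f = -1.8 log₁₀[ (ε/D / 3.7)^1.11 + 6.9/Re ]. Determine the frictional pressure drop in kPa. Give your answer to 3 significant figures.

ΔP ≈ 6.16 kPa

Cross-sectional area A = πD²/4 = π(0.221)²/4 = 0.03836 m²; mean velocity V = Q/A = 0.107/0.03836 = 2.789 m/s.
Reynolds number Re = ρVD/μ = 789 · 2.789 · 0.221 / 0.00186 = 2.615e+05.
Re > 4000 → turbulent. Relative roughness ε/D = 4.3e-06/0.221 = 1.95e-05. Haaland: 1/√f = -1.8 log₁₀[(1.95e-05/3.7)^1.11 + 6.9/2.615e+05] = -1.8 log₁₀[1.38e-06 + 2.64e-05] = 8.202, so f = 0.01487.
Total minor-loss coefficient ΣK = 1·0.95 = 0.95.
ΔP = [f·L/D + ΣK]·(ρV²/2) = [0.01487·15.7/0.221 + 0.95]·(789·2.789²/2) = [1.056 + 0.95]·3069 = 6158 Pa.
ΔP = 6158 Pa = 6.16 kPa.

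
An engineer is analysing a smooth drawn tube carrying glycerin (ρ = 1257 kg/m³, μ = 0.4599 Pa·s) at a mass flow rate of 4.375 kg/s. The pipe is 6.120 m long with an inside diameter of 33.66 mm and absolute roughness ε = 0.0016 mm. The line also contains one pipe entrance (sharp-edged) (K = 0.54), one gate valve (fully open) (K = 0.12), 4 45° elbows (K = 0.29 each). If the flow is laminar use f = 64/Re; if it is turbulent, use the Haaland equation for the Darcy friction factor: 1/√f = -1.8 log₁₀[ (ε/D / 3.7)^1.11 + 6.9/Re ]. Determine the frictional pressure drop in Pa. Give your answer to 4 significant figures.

A = πD²/4 = π(0.03366)²/4 = 0.0008899 m²; mean velocity V = ṁ/(ρA) = 4.375/(1257 · 0.0008899) = 3.911 m/s.
Reynolds number Re = ρVD/μ = 1257 · 3.911 · 0.03366 / 0.46 = 359.8.
Re < 2300 → laminar flow, so f = 64/Re = 64/359.8 = 0.1779 (the turbulent correlation is not needed).
Total minor-loss coefficient ΣK = 1·0.54 + 1·0.12 + 4·0.29 = 1.82.
ΔP = [f·L/D + ΣK]·(ρV²/2) = [0.1779·6.12/0.03366 + 1.82]·(1257·3.911²/2) = [32.34 + 1.82]·9615 = 3.284e+05 Pa.

ΔP ≈ 328400 Pa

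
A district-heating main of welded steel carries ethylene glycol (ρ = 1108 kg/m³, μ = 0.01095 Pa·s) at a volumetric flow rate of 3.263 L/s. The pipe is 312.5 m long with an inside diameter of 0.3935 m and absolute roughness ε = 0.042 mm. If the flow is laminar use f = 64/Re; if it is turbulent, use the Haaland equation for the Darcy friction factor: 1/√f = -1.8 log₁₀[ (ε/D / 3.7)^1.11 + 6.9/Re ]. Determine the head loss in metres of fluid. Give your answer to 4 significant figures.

h_f ≈ 0.001746 m

Q = 3.263 L/s = 3.263/1000 = 0.003263 m³/s.
Cross-sectional area A = πD²/4 = π(0.3935)²/4 = 0.1216 m²; mean velocity V = Q/A = 0.003263/0.1216 = 0.02683 m/s.
Reynolds number Re = ρVD/μ = 1108 · 0.02683 · 0.3935 / 0.0109 = 1068.
Re < 2300 → laminar flow, so f = 64/Re = 64/1068 = 0.05991 (the turbulent correlation is not needed).
Darcy-Weisbach: ΔP = f(L/D)(ρV²/2) = 0.05991·(312.5/0.3935)·(1108·0.02683²/2) = 0.05991·794.2·0.3988 = 18.97 Pa.
Head loss h_f = ΔP/(ρg) = 18.97/(1108·9.81) = 0.001746 m.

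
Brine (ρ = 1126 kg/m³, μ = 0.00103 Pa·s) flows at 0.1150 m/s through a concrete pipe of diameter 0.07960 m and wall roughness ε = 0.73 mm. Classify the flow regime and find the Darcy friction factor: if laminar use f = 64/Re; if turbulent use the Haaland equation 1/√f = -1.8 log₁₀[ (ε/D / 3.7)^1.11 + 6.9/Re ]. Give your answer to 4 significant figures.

f ≈ 0.04217

Re = ρVD/μ = 1126·0.115·0.0796/0.00103 = 1.001e+04.
Re > 4000 → turbulent. ε/D = 0.00073/0.0796 = 0.00917; Haaland: 1/√f = -1.8 log₁₀[0.00128 + 0.00069] = 4.87, so f = 0.04217.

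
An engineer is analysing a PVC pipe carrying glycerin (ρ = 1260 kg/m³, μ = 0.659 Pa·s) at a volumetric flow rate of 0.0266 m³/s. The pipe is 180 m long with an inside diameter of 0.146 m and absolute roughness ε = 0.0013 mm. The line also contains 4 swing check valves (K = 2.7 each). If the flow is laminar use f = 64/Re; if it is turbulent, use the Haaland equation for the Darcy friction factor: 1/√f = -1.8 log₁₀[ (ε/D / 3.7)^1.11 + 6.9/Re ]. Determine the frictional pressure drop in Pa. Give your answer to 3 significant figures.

Cross-sectional area A = πD²/4 = π(0.146)²/4 = 0.01674 m²; mean velocity V = Q/A = 0.0266/0.01674 = 1.589 m/s.
Reynolds number Re = ρVD/μ = 1260 · 1.589 · 0.146 / 0.659 = 443.5.
Re < 2300 → laminar flow, so f = 64/Re = 64/443.5 = 0.1443 (the turbulent correlation is not needed).
Total minor-loss coefficient ΣK = 4·2.7 = 10.8.
ΔP = [f·L/D + ΣK]·(ρV²/2) = [0.1443·180/0.146 + 10.8]·(1260·1.589²/2) = [177.9 + 10.8]·1590 = 3.001e+05 Pa.

ΔP ≈ 300000 Pa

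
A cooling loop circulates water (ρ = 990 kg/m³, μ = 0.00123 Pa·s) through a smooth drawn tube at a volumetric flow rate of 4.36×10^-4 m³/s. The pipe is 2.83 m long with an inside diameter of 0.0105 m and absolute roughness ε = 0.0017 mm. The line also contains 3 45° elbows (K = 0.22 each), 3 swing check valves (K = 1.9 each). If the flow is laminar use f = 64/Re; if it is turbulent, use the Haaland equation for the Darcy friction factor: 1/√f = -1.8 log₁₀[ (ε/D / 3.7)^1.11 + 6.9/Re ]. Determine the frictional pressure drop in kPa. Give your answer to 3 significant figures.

Cross-sectional area A = πD²/4 = π(0.0105)²/4 = 8.659e-05 m²; mean velocity V = Q/A = 0.000436/8.659e-05 = 5.035 m/s.
Reynolds number Re = ρVD/μ = 990 · 5.035 · 0.0105 / 0.00123 = 4.255e+04.
Re > 4000 → turbulent. Relative roughness ε/D = 1.7e-06/0.0105 = 0.000162. Haaland: 1/√f = -1.8 log₁₀[(0.000162/3.7)^1.11 + 6.9/4.255e+04] = -1.8 log₁₀[1.45e-05 + 0.000162] = 6.755, so f = 0.02191.
Total minor-loss coefficient ΣK = 3·0.22 + 3·1.9 = 6.36.
ΔP = [f·L/D + ΣK]·(ρV²/2) = [0.02191·2.83/0.0105 + 6.36]·(990·5.035²/2) = [5.906 + 6.36]·1.255e+04 = 1.539e+05 Pa.
ΔP = 1.539e+05 Pa = 154 kPa.

ΔP ≈ 154 kPa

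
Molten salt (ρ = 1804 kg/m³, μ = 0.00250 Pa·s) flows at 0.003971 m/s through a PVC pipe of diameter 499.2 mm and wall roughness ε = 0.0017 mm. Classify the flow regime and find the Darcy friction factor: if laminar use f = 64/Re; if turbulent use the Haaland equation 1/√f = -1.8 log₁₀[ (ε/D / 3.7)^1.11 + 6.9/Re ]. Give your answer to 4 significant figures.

Re = ρVD/μ = 1804·0.003971·0.4992/0.0025 = 1430.
Re < 2300 → laminar, so f = 64/Re = 0.04474 (roughness is irrelevant in laminar flow).

f ≈ 0.04474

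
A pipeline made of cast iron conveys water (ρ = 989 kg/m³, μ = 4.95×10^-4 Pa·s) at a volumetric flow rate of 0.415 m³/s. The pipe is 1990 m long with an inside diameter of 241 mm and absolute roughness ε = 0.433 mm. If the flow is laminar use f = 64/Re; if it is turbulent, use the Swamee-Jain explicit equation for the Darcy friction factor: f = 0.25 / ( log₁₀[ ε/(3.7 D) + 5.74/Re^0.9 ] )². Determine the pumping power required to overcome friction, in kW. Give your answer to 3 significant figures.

Cross-sectional area A = πD²/4 = π(0.241)²/4 = 0.04562 m²; mean velocity V = Q/A = 0.415/0.04562 = 9.098 m/s.
Reynolds number Re = ρVD/μ = 989 · 9.098 · 0.241 / 0.000495 = 4.381e+06.
Re > 4000 → turbulent. Relative roughness ε/D = 0.000433/0.241 = 0.0018. Swamee-Jain: f = 0.25/(log₁₀[0.0018/3.7 + 5.74/4.381e+06^0.9])² = 0.25/(log₁₀[0.000486 + 6.05e-06])² = 0.25/(-3.308)² = 0.02284.
Darcy-Weisbach: ΔP = f(L/D)(ρV²/2) = 0.02284·(1990/0.241)·(989·9.098²/2) = 0.02284·8257·4.093e+04 = 7.719e+06 Pa.
Pumping power P = QΔP = 0.415·7.719e+06 = 3203000 W = 3200 kW.

P ≈ 3200 kW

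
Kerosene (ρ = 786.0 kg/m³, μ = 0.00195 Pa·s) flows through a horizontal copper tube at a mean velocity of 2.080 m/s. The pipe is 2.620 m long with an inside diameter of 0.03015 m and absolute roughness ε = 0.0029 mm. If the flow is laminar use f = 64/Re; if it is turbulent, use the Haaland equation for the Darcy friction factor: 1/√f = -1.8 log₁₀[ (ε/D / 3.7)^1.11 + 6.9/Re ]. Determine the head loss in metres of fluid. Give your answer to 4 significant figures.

Reynolds number Re = ρVD/μ = 786 · 2.08 · 0.03015 / 0.00195 = 2.528e+04.
Re > 4000 → turbulent. Relative roughness ε/D = 2.9e-06/0.03015 = 9.62e-05. Haaland: 1/√f = -1.8 log₁₀[(9.62e-05/3.7)^1.11 + 6.9/2.528e+04] = -1.8 log₁₀[8.14e-06 + 0.000273] = 6.392, so f = 0.02447.
Darcy-Weisbach: ΔP = f(L/D)(ρV²/2) = 0.02447·(2.62/0.03015)·(786·2.08²/2) = 0.02447·86.9·1700 = 3616 Pa.
Head loss h_f = ΔP/(ρg) = 3616/(786·9.81) = 0.4690 m.

h_f ≈ 0.4690 m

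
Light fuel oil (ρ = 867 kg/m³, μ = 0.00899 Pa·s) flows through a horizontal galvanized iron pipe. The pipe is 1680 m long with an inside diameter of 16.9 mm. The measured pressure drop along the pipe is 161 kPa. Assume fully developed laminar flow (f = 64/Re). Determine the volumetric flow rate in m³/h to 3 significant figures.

For laminar flow, f = 64/Re with Re = ρVD/μ, so Darcy-Weisbach reduces to ΔP = 32μLV/D². Solving for V: V = ΔP·D²/(32μL) = 1.61e+05·(0.0169)²/(32·0.00899·1680) = 0.09514 m/s.
Check: Re = ρVD/μ = 867·0.09514·0.0169/0.00899 = 155.1 < 2300, so the laminar assumption holds.
Q = V·A = 0.09514·(π/4·0.0169²) = 2.134e-05 m³/s = 0.0768 m³/h.

Q ≈ 0.0768 m³/h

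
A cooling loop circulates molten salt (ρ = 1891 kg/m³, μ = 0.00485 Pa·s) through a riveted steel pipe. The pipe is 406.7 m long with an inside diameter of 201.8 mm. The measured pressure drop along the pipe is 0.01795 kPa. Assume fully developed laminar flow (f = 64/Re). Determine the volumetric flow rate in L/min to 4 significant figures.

For laminar flow, f = 64/Re with Re = ρVD/μ, so Darcy-Weisbach reduces to ΔP = 32μLV/D². Solving for V: V = ΔP·D²/(32μL) = 17.95·(0.2018)²/(32·0.00485·406.7) = 0.01158 m/s.
Check: Re = ρVD/μ = 1891·0.01158·0.2018/0.00485 = 911.2 < 2300, so the laminar assumption holds.
Q = V·A = 0.01158·(π/4·0.2018²) = 0.0003704 m³/s = 22.22 L/min.

Q ≈ 22.22 L/min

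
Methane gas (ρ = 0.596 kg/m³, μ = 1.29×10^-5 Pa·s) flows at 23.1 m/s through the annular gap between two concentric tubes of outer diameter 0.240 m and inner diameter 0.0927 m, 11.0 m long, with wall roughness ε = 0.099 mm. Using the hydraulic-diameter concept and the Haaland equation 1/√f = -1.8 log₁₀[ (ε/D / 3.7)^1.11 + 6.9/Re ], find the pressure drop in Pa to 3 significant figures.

ΔP ≈ 236 Pa

Hydraulic diameter D_h = 4A/P = D_o - D_i = 0.24 - 0.0927 = 0.1473 m.
Re = ρVD_h/μ = 0.596·23.1·0.1473/1.29e-05 = 1.572e+05.
ε/D_h = 9.9e-05/0.1473 = 0.000672; Haaland gives 1/√f = -1.8 log₁₀[7.04e-05+4.39e-05] = 7.095, so f = 0.01986.
ΔP = f(L/D_h)(ρV²/2) = 0.01986·11/0.1473·159 = 235.9 Pa.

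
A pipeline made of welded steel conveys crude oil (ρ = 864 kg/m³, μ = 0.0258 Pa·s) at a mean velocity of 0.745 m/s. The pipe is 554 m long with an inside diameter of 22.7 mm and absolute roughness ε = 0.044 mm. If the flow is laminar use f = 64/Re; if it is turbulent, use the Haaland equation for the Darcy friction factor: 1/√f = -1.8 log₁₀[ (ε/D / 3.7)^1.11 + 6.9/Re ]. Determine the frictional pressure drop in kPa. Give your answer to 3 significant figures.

Reynolds number Re = ρVD/μ = 864 · 0.745 · 0.0227 / 0.0258 = 566.3.
Re < 2300 → laminar flow, so f = 64/Re = 64/566.3 = 0.113 (the turbulent correlation is not needed).
Darcy-Weisbach: ΔP = f(L/D)(ρV²/2) = 0.113·(554/0.0227)·(864·0.745²/2) = 0.113·2.441e+04·239.8 = 6.613e+05 Pa.
ΔP = 6.613e+05 Pa = 661 kPa.

ΔP ≈ 661 kPa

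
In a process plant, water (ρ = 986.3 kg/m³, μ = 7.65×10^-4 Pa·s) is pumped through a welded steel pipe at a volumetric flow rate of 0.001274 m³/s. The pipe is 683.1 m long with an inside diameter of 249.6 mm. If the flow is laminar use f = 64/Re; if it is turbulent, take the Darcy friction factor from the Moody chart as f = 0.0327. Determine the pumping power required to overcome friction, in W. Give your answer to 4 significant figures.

Cross-sectional area A = πD²/4 = π(0.2496)²/4 = 0.04893 m²; mean velocity V = Q/A = 0.001274/0.04893 = 0.02604 m/s.
Reynolds number Re = ρVD/μ = 986.3 · 0.02604 · 0.2496 / 0.000765 = 8379.
Re > 4000 → turbulent; use the Moody-chart value f = 0.0327.
Darcy-Weisbach: ΔP = f(L/D)(ρV²/2) = 0.0327·(683.1/0.2496)·(986.3·0.02604²/2) = 0.0327·2737·0.3343 = 29.92 Pa.
Pumping power P = QΔP = 0.001274·29.92 = 0.038117 W = 0.03812 W.

P ≈ 0.03812 W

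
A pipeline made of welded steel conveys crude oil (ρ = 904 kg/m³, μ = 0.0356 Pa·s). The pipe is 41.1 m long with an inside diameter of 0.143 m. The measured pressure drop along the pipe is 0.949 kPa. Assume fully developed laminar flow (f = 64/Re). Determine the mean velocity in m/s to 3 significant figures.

V ≈ 0.414 m/s

For laminar flow, f = 64/Re with Re = ρVD/μ, so Darcy-Weisbach reduces to ΔP = 32μLV/D². Solving for V: V = ΔP·D²/(32μL) = 949·(0.143)²/(32·0.0356·41.1) = 0.4145 m/s.
Check: Re = ρVD/μ = 904·0.4145·0.143/0.0356 = 1505 < 2300, so the laminar assumption holds.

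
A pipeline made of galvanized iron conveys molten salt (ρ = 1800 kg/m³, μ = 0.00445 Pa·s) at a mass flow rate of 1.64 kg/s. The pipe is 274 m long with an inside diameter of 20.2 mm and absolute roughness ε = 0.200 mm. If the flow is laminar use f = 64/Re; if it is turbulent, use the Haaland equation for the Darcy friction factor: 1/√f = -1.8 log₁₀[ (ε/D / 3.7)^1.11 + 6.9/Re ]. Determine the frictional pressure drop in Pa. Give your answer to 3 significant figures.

ΔP ≈ 3.96×10^6 Pa

A = πD²/4 = π(0.0202)²/4 = 0.0003205 m²; mean velocity V = ṁ/(ρA) = 1.64/(1800 · 0.0003205) = 2.843 m/s.
Reynolds number Re = ρVD/μ = 1800 · 2.843 · 0.0202 / 0.00445 = 2.323e+04.
Re > 4000 → turbulent. Relative roughness ε/D = 0.0002/0.0202 = 0.0099. Haaland: 1/√f = -1.8 log₁₀[(0.0099/3.7)^1.11 + 6.9/2.323e+04] = -1.8 log₁₀[0.00139 + 0.000297] = 4.989, so f = 0.04018.
Darcy-Weisbach: ΔP = f(L/D)(ρV²/2) = 0.04018·(274/0.0202)·(1800·2.843²/2) = 0.04018·1.356e+04·7274 = 3.964e+06 Pa.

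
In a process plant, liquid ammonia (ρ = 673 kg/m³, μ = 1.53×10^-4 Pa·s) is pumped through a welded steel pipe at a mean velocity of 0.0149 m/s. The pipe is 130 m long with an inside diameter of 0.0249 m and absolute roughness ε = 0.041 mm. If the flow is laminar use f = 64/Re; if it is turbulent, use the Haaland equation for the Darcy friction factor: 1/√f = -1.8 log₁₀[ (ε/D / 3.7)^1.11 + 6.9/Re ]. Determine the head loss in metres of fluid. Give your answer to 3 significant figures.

h_f ≈ 0.00232 m

Reynolds number Re = ρVD/μ = 673 · 0.0149 · 0.0249 / 0.000153 = 1632.
Re < 2300 → laminar flow, so f = 64/Re = 64/1632 = 0.03922 (the turbulent correlation is not needed).
Darcy-Weisbach: ΔP = f(L/D)(ρV²/2) = 0.03922·(130/0.0249)·(673·0.0149²/2) = 0.03922·5221·0.07471 = 15.3 Pa.
Head loss h_f = ΔP/(ρg) = 15.3/(673·9.81) = 0.00232 m.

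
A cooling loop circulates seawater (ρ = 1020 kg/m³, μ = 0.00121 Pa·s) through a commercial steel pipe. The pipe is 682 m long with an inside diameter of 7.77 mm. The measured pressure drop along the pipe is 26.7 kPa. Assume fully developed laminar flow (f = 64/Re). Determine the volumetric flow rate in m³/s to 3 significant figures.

For laminar flow, f = 64/Re with Re = ρVD/μ, so Darcy-Weisbach reduces to ΔP = 32μLV/D². Solving for V: V = ΔP·D²/(32μL) = 2.67e+04·(0.00777)²/(32·0.00121·682) = 0.06104 m/s.
Check: Re = ρVD/μ = 1020·0.06104·0.00777/0.00121 = 399.8 < 2300, so the laminar assumption holds.
Q = V·A = 0.06104·(π/4·0.00777²) = 2.894e-06 m³/s = 2.89×10^-6 m³/s.

Q ≈ 2.89×10^-6 m³/s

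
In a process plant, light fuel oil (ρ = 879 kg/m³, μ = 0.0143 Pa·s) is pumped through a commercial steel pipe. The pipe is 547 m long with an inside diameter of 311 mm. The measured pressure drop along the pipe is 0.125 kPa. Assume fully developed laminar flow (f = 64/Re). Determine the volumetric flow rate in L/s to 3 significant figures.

Q ≈ 3.67 L/s

For laminar flow, f = 64/Re with Re = ρVD/μ, so Darcy-Weisbach reduces to ΔP = 32μLV/D². Solving for V: V = ΔP·D²/(32μL) = 125·(0.311)²/(32·0.0143·547) = 0.0483 m/s.
Check: Re = ρVD/μ = 879·0.0483·0.311/0.0143 = 923.4 < 2300, so the laminar assumption holds.
Q = V·A = 0.0483·(π/4·0.311²) = 0.003669 m³/s = 3.67 L/s.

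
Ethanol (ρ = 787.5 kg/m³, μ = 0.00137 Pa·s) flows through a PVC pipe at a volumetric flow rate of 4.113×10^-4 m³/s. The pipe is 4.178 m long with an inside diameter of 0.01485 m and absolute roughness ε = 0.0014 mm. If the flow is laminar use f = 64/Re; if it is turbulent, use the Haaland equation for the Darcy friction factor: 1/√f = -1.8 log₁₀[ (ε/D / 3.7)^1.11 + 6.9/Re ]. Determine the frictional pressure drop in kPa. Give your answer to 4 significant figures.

Cross-sectional area A = πD²/4 = π(0.01485)²/4 = 0.0001732 m²; mean velocity V = Q/A = 0.0004113/0.0001732 = 2.375 m/s.
Reynolds number Re = ρVD/μ = 787.5 · 2.375 · 0.01485 / 0.00137 = 2.027e+04.
Re > 4000 → turbulent. Relative roughness ε/D = 1.4e-06/0.01485 = 9.43e-05. Haaland: 1/√f = -1.8 log₁₀[(9.43e-05/3.7)^1.11 + 6.9/2.027e+04] = -1.8 log₁₀[7.96e-06 + 0.00034] = 6.224, so f = 0.02581.
Darcy-Weisbach: ΔP = f(L/D)(ρV²/2) = 0.02581·(4.178/0.01485)·(787.5·2.375²/2) = 0.02581·281.3·2221 = 1.613e+04 Pa.
ΔP = 1.613e+04 Pa = 16.13 kPa.

ΔP ≈ 16.13 kPa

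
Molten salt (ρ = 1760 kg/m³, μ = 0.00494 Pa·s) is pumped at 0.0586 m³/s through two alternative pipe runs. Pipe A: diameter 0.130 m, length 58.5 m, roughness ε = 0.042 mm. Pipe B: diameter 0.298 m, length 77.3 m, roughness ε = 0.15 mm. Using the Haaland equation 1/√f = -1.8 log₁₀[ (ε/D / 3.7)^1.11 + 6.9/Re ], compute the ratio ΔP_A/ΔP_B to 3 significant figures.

ΔP_A/ΔP_B ≈ 41.4

Pipe A: V = Q/A = 0.0586/0.01327 = 4.415 m/s; Re = 2.045e+05; ε/D = 0.000323; Haaland → f = 0.0176; ΔP_A = f(L/D)(ρV²/2) = 1.359e+05 Pa.
Pipe B: V = Q/A = 0.0586/0.06975 = 0.8402 m/s; Re = 8.92e+04; ε/D = 0.000503; Haaland → f = 0.02038; ΔP_B = f(L/D)(ρV²/2) = 3284 Pa.
ΔP_A/ΔP_B = 1.359e+05/3284 = 41.4.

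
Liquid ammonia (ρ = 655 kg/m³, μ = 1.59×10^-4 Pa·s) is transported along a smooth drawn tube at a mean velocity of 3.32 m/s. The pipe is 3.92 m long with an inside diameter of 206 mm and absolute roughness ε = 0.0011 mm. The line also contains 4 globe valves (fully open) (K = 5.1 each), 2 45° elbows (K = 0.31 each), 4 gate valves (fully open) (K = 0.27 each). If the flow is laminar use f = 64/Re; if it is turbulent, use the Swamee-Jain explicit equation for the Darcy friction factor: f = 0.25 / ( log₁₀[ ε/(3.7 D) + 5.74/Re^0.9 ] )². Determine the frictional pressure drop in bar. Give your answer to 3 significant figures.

ΔP ≈ 0.805 bar

Reynolds number Re = ρVD/μ = 655 · 3.32 · 0.206 / 0.000159 = 2.817e+06.
Re > 4000 → turbulent. Relative roughness ε/D = 1.1e-06/0.206 = 5.34e-06. Swamee-Jain: f = 0.25/(log₁₀[5.34e-06/3.7 + 5.74/2.817e+06^0.9])² = 0.25/(log₁₀[1.44e-06 + 9e-06])² = 0.25/(-4.981)² = 0.01008.
Total minor-loss coefficient ΣK = 4·5.1 + 2·0.31 + 4·0.27 = 22.1.
ΔP = [f·L/D + ΣK]·(ρV²/2) = [0.01008·3.92/0.206 + 22.1]·(655·3.32²/2) = [0.1917 + 22.1]·3610 = 8.047e+04 Pa.
ΔP = 8.047e+04 Pa = 0.805 bar.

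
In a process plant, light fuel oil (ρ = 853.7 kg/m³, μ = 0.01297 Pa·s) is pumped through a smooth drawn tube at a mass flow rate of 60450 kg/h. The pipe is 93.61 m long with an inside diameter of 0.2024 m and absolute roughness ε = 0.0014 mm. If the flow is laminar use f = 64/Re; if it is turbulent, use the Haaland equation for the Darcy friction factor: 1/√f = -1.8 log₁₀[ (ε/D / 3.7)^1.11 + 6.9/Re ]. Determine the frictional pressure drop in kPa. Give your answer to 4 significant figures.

ṁ = 60450 kg/h = 60450/3600 = 16.79 kg/s.
A = πD²/4 = π(0.2024)²/4 = 0.03217 m²; mean velocity V = ṁ/(ρA) = 16.79/(853.7 · 0.03217) = 0.6113 m/s.
Reynolds number Re = ρVD/μ = 853.7 · 0.6113 · 0.2024 / 0.013 = 8144.
Re > 4000 → turbulent. Relative roughness ε/D = 1.4e-06/0.2024 = 6.92e-06. Haaland: 1/√f = -1.8 log₁₀[(6.92e-06/3.7)^1.11 + 6.9/8144] = -1.8 log₁₀[4.38e-07 + 0.000847] = 5.529, so f = 0.03271.
Darcy-Weisbach: ΔP = f(L/D)(ρV²/2) = 0.03271·(93.61/0.2024)·(853.7·0.6113²/2) = 0.03271·462.5·159.5 = 2413 Pa.
ΔP = 2413 Pa = 2.413 kPa.

ΔP ≈ 2.413 kPa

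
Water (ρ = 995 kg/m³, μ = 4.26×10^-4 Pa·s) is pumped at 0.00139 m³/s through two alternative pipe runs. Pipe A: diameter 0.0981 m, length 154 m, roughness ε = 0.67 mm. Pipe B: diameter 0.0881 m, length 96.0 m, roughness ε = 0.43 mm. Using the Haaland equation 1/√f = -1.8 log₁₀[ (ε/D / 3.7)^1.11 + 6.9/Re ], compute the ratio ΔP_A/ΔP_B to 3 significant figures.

ΔP_A/ΔP_B ≈ 1.03

Pipe A: V = Q/A = 0.00139/0.007558 = 0.1839 m/s; Re = 4.214e+04; ε/D = 0.00683; Haaland → f = 0.03514; ΔP_A = f(L/D)(ρV²/2) = 928.2 Pa.
Pipe B: V = Q/A = 0.00139/0.006096 = 0.228 m/s; Re = 4.692e+04; ε/D = 0.00488; Haaland → f = 0.03199; ΔP_B = f(L/D)(ρV²/2) = 901.7 Pa.
ΔP_A/ΔP_B = 928.2/901.7 = 1.03.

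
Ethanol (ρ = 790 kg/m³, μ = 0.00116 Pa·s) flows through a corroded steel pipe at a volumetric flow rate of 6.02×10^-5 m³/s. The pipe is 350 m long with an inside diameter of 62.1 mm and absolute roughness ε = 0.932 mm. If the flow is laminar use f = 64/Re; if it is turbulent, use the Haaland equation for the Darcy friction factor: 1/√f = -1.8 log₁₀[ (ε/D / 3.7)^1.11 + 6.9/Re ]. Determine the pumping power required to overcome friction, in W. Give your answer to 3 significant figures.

P ≈ 0.00403 W

Cross-sectional area A = πD²/4 = π(0.0621)²/4 = 0.003029 m²; mean velocity V = Q/A = 6.02e-05/0.003029 = 0.01988 m/s.
Reynolds number Re = ρVD/μ = 790 · 0.01988 · 0.0621 / 0.00116 = 840.6.
Re < 2300 → laminar flow, so f = 64/Re = 64/840.6 = 0.07614 (the turbulent correlation is not needed).
Darcy-Weisbach: ΔP = f(L/D)(ρV²/2) = 0.07614·(350/0.0621)·(790·0.01988²/2) = 0.07614·5636·0.156 = 66.96 Pa.
Pumping power P = QΔP = 6.02e-05·66.96 = 0.004031 W = 0.00403 W.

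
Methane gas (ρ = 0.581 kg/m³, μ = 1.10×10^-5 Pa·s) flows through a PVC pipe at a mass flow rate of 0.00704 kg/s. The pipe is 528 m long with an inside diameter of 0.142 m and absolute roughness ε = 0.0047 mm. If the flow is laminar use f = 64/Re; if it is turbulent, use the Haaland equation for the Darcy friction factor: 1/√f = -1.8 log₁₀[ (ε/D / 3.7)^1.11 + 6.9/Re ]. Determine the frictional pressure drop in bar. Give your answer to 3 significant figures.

ΔP ≈ 2.29×10^-4 bar

A = πD²/4 = π(0.142)²/4 = 0.01584 m²; mean velocity V = ṁ/(ρA) = 0.00704/(0.581 · 0.01584) = 0.7651 m/s.
Reynolds number Re = ρVD/μ = 0.581 · 0.7651 · 0.142 / 1.1e-05 = 5739.
Re > 4000 → turbulent. Relative roughness ε/D = 4.7e-06/0.142 = 3.31e-05. Haaland: 1/√f = -1.8 log₁₀[(3.31e-05/3.7)^1.11 + 6.9/5739] = -1.8 log₁₀[2.49e-06 + 0.0012] = 5.254, so f = 0.03622.
Darcy-Weisbach: ΔP = f(L/D)(ρV²/2) = 0.03622·(528/0.142)·(0.581·0.7651²/2) = 0.03622·3718·0.1701 = 22.9 Pa.
ΔP = 22.9 Pa = 2.29×10^-4 bar.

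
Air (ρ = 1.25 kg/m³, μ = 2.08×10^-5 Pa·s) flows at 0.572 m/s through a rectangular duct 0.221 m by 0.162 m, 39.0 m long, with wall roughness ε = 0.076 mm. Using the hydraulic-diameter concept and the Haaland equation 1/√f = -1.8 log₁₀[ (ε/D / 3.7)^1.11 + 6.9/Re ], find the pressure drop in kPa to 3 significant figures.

Hydraulic diameter D_h = 4A/P = 4·(0.221·0.162)/(2·(0.221+0.162)) = 0.1432/0.766 = 0.187 m.
Re = ρVD_h/μ = 1.25·0.572·0.187/2.08e-05 = 6427.
ε/D_h = 7.6e-05/0.187 = 0.000407; Haaland gives 1/√f = -1.8 log₁₀[4.03e-05+0.00107] = 5.316, so f = 0.03539.
ΔP = f(L/D_h)(ρV²/2) = 0.03539·39/0.187·0.2045 = 1.51 Pa.
ΔP = 0.00151 kPa.

ΔP ≈ 0.00151 kPa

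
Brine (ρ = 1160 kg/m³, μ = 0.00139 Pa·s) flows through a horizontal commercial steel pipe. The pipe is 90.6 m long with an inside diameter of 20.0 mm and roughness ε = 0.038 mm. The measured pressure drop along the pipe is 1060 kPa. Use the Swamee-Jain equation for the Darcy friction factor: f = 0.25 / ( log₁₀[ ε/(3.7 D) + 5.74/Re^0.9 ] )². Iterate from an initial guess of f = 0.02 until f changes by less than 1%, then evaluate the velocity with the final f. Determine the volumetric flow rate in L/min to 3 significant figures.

Q ≈ 74.5 L/min

Rearranging Darcy-Weisbach: V = √(2·ΔP·D/(f·L·ρ)). With ε/D = 3.8e-05/0.02 = 0.0019, iterate starting from f = 0.02:
  f = 0.02 → V = √(2·1.06e+06·0.02/(0.02·90.6·1160)) = 4.491 m/s; Re = ρVD/μ = 7.496e+04; f → 0.02559
  f = 0.02559 → V = 3.971 m/s; Re = 6.627e+04; f → 0.02585
  f = 0.02585 → V = 3.951 m/s; Re = 6.594e+04; f → 0.02586
Converged (Δf/f < 1%). With the final f = 0.02586: V = √(2·1.06e+06·0.02/(0.02586·90.6·1160)) = 3.95 m/s.
Q = V·A = 3.95·(π/4·0.02²) = 0.001241 m³/s = 74.5 L/min.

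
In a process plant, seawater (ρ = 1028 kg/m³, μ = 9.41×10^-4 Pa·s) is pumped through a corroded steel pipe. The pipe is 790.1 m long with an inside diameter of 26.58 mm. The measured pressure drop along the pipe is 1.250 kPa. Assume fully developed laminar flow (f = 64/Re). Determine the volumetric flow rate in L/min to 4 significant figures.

Q ≈ 1.236 L/min

For laminar flow, f = 64/Re with Re = ρVD/μ, so Darcy-Weisbach reduces to ΔP = 32μLV/D². Solving for V: V = ΔP·D²/(32μL) = 1250·(0.02658)²/(32·0.000941·790.1) = 0.03712 m/s.
Check: Re = ρVD/μ = 1028·0.03712·0.02658/0.000941 = 1078 < 2300, so the laminar assumption holds.
Q = V·A = 0.03712·(π/4·0.02658²) = 2.06e-05 m³/s = 1.236 L/min.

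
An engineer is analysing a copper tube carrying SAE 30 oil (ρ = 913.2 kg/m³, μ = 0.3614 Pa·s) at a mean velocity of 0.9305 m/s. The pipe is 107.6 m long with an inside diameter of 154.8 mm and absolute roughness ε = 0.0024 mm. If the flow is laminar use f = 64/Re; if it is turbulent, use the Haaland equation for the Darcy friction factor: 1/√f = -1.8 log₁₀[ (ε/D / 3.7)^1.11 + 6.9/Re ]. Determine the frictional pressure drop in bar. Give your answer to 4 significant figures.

ΔP ≈ 0.4832 bar

Reynolds number Re = ρVD/μ = 913.2 · 0.9305 · 0.1548 / 0.361 = 364.
Re < 2300 → laminar flow, so f = 64/Re = 64/364 = 0.1758 (the turbulent correlation is not needed).
Darcy-Weisbach: ΔP = f(L/D)(ρV²/2) = 0.1758·(107.6/0.1548)·(913.2·0.9305²/2) = 0.1758·695.1·395.3 = 4.832e+04 Pa.
ΔP = 4.832e+04 Pa = 0.4832 bar.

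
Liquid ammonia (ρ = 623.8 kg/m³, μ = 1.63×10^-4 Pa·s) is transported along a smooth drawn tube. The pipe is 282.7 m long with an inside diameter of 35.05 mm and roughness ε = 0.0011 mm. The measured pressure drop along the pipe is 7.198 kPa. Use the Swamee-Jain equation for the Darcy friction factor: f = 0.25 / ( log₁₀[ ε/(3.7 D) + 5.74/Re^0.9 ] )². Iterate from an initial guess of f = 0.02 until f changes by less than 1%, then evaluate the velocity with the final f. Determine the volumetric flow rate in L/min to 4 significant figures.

Rearranging Darcy-Weisbach: V = √(2·ΔP·D/(f·L·ρ)). With ε/D = 1.1e-06/0.03505 = 3.14e-05, iterate starting from f = 0.02:
  f = 0.02 → V = √(2·7198·0.03505/(0.02·282.7·623.8)) = 0.3782 m/s; Re = ρVD/μ = 5.074e+04; f → 0.02082
  f = 0.02082 → V = 0.3707 m/s; Re = 4.972e+04; f → 0.02092
Converged (Δf/f < 1%). With the final f = 0.02092: V = √(2·7198·0.03505/(0.02092·282.7·623.8)) = 0.3699 m/s.
Q = V·A = 0.3699·(π/4·0.03505²) = 0.0003569 m³/s = 21.41 L/min.

Q ≈ 21.41 L/min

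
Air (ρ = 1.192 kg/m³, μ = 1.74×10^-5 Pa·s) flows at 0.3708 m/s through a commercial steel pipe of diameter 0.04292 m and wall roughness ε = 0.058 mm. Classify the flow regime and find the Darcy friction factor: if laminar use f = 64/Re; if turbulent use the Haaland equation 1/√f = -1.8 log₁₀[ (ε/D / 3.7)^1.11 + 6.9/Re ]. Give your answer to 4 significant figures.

f ≈ 0.05870

Re = ρVD/μ = 1.192·0.3708·0.04292/1.74e-05 = 1090.
Re < 2300 → laminar, so f = 64/Re = 0.0587 (roughness is irrelevant in laminar flow).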